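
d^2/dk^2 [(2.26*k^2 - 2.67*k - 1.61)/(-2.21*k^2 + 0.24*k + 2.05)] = (-1.4210854715202e-14*k^4 + 23.683686*k^3 - 14.253174*k^2 + 67.454946*k - 6.848898)/(10.793861*k^6 - 3.516552*k^5 - 29.655327*k^4 + 6.510096*k^3 + 27.508335*k^2 - 3.0258*k - 8.615125)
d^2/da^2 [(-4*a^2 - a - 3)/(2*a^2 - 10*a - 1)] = 12*(-14*a^3 - 10*a^2 + 29*a - 50)/(8*a^6 - 120*a^5 + 588*a^4 - 880*a^3 - 294*a^2 - 30*a - 1)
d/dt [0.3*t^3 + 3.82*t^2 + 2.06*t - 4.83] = 0.9*t^2 + 7.64*t + 2.06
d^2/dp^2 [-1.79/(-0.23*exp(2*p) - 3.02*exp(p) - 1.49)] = (1.79*(0.46*exp(p) + 3.02)*(0.92*exp(p) + 6.04)*exp(p) - (1.6468*exp(p) + 5.4058)*(0.23*exp(2*p) + 3.02*exp(p) + 1.49))*exp(p)/(0.23*exp(2*p) + 3.02*exp(p) + 1.49)^3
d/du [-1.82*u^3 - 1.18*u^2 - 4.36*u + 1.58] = -5.46*u^2 - 2.36*u - 4.36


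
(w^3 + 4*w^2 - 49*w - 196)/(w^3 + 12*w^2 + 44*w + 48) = (w^2 - 49)/(w^2 + 8*w + 12)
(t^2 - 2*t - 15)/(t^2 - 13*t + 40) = (t + 3)/(t - 8)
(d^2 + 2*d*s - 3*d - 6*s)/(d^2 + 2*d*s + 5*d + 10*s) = (d - 3)/(d + 5)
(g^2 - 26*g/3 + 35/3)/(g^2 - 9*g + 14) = (g - 5/3)/(g - 2)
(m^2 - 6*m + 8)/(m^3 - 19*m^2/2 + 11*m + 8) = 2*(m - 4)/(2*m^2 - 15*m - 8)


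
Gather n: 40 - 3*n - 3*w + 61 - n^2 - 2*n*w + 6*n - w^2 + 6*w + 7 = -n^2 + n*(3 - 2*w) - w^2 + 3*w + 108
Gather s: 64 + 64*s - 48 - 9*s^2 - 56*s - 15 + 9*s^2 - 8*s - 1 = 0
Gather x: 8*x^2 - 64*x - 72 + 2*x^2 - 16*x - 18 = 10*x^2 - 80*x - 90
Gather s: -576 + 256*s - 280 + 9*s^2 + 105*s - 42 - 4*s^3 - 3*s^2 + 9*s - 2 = -4*s^3 + 6*s^2 + 370*s - 900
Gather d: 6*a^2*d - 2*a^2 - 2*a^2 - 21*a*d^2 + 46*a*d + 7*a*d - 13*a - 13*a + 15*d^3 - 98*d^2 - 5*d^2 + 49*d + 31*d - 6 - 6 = -4*a^2 - 26*a + 15*d^3 + d^2*(-21*a - 103) + d*(6*a^2 + 53*a + 80) - 12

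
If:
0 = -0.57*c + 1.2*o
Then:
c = 2.10526315789474*o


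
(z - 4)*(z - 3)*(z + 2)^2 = z^4 - 3*z^3 - 12*z^2 + 20*z + 48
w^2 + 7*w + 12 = (w + 3)*(w + 4)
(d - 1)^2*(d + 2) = d^3 - 3*d + 2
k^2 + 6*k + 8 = (k + 2)*(k + 4)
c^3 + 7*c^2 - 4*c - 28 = (c - 2)*(c + 2)*(c + 7)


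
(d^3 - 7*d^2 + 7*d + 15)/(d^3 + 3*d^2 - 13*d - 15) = (d - 5)/(d + 5)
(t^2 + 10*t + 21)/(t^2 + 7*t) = (t + 3)/t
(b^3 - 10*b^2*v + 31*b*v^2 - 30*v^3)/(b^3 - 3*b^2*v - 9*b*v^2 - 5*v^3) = (b^2 - 5*b*v + 6*v^2)/(b^2 + 2*b*v + v^2)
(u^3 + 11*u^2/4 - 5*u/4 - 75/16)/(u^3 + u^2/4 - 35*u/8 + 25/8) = (u + 3/2)/(u - 1)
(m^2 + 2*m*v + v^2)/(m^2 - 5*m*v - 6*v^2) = (-m - v)/(-m + 6*v)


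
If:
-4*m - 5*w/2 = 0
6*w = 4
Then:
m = -5/12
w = 2/3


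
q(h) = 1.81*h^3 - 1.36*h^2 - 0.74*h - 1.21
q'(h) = 5.43*h^2 - 2.72*h - 0.74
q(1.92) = 5.17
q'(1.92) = 14.05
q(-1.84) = -15.73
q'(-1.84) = 22.65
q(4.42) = 125.24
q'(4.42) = 93.32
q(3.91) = 83.30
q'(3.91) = 71.64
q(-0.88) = -2.85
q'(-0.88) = 5.86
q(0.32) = -1.53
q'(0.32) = -1.05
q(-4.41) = -179.63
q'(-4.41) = 116.86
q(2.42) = 14.69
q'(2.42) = 24.48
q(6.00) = 336.35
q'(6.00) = 178.42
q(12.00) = 2921.75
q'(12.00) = 748.54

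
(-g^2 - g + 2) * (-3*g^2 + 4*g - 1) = 3*g^4 - g^3 - 9*g^2 + 9*g - 2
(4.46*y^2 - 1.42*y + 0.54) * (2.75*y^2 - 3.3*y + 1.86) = 12.265*y^4 - 18.623*y^3 + 14.4666*y^2 - 4.4232*y + 1.0044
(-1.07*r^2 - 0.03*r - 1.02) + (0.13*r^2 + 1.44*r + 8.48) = -0.94*r^2 + 1.41*r + 7.46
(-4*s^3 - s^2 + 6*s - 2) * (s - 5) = -4*s^4 + 19*s^3 + 11*s^2 - 32*s + 10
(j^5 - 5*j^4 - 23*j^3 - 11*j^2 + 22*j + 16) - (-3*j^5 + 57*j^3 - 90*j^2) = 4*j^5 - 5*j^4 - 80*j^3 + 79*j^2 + 22*j + 16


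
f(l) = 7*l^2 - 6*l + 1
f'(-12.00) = -174.00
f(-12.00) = 1081.00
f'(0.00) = -6.00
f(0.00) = 1.00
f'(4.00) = 50.00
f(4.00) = 89.00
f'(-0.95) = -19.30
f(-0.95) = 13.02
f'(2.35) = 26.90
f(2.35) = 25.56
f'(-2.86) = -46.04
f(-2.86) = 75.42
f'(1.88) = 20.32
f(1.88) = 14.46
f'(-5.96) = -89.44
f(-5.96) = 285.41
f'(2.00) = 22.00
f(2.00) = 17.00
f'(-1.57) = -27.98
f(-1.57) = 27.67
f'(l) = 14*l - 6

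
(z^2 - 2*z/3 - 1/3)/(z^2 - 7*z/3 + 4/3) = (3*z + 1)/(3*z - 4)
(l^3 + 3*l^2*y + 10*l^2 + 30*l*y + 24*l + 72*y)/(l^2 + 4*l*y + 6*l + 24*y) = (l^2 + 3*l*y + 4*l + 12*y)/(l + 4*y)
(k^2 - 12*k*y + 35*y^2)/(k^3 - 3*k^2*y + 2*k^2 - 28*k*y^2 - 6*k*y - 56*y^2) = (k - 5*y)/(k^2 + 4*k*y + 2*k + 8*y)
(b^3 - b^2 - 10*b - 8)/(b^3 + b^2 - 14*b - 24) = (b + 1)/(b + 3)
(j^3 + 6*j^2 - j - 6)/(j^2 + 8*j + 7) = (j^2 + 5*j - 6)/(j + 7)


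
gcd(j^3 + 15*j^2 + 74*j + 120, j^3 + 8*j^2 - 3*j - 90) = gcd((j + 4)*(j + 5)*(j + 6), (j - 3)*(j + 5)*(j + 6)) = j^2 + 11*j + 30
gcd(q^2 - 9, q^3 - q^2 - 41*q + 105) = q - 3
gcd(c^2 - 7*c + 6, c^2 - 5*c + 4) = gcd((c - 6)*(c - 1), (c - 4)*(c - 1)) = c - 1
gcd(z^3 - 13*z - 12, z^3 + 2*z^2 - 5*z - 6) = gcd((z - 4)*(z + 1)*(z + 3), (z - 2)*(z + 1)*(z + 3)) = z^2 + 4*z + 3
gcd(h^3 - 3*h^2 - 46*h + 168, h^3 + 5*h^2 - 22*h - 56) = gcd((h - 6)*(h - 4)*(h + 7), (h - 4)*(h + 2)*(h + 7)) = h^2 + 3*h - 28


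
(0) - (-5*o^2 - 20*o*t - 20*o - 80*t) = 5*o^2 + 20*o*t + 20*o + 80*t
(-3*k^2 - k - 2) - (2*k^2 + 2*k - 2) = -5*k^2 - 3*k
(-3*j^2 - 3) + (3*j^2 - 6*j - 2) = -6*j - 5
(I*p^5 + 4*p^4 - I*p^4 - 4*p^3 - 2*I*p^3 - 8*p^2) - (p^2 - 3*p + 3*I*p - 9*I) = I*p^5 + 4*p^4 - I*p^4 - 4*p^3 - 2*I*p^3 - 9*p^2 + 3*p - 3*I*p + 9*I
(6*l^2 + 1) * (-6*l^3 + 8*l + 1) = -36*l^5 + 42*l^3 + 6*l^2 + 8*l + 1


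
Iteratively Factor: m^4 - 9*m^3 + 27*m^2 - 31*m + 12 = (m - 1)*(m^3 - 8*m^2 + 19*m - 12) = (m - 1)^2*(m^2 - 7*m + 12) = (m - 4)*(m - 1)^2*(m - 3)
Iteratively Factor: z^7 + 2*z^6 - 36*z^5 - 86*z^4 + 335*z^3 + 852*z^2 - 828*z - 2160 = (z + 3)*(z^6 - z^5 - 33*z^4 + 13*z^3 + 296*z^2 - 36*z - 720) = (z + 3)*(z + 4)*(z^5 - 5*z^4 - 13*z^3 + 65*z^2 + 36*z - 180) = (z + 3)^2*(z + 4)*(z^4 - 8*z^3 + 11*z^2 + 32*z - 60) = (z - 2)*(z + 3)^2*(z + 4)*(z^3 - 6*z^2 - z + 30) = (z - 5)*(z - 2)*(z + 3)^2*(z + 4)*(z^2 - z - 6) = (z - 5)*(z - 2)*(z + 2)*(z + 3)^2*(z + 4)*(z - 3)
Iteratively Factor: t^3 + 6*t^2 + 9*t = (t + 3)*(t^2 + 3*t) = t*(t + 3)*(t + 3)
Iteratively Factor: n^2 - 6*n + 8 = (n - 4)*(n - 2)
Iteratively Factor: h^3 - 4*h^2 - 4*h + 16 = (h - 2)*(h^2 - 2*h - 8) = (h - 4)*(h - 2)*(h + 2)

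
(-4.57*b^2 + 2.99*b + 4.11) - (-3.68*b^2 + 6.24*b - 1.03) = -0.89*b^2 - 3.25*b + 5.14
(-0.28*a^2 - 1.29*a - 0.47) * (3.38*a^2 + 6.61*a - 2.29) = -0.9464*a^4 - 6.211*a^3 - 9.4743*a^2 - 0.1526*a + 1.0763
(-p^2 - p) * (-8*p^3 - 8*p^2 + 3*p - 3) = 8*p^5 + 16*p^4 + 5*p^3 + 3*p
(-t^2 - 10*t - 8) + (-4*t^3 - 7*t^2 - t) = -4*t^3 - 8*t^2 - 11*t - 8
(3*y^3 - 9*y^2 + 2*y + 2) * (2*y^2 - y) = 6*y^5 - 21*y^4 + 13*y^3 + 2*y^2 - 2*y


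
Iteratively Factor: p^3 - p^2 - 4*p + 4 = (p - 1)*(p^2 - 4) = (p - 1)*(p + 2)*(p - 2)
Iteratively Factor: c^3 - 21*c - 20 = (c - 5)*(c^2 + 5*c + 4) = (c - 5)*(c + 1)*(c + 4)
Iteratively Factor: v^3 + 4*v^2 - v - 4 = (v - 1)*(v^2 + 5*v + 4) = (v - 1)*(v + 4)*(v + 1)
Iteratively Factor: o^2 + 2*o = (o)*(o + 2)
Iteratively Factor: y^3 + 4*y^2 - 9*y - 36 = (y + 3)*(y^2 + y - 12) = (y + 3)*(y + 4)*(y - 3)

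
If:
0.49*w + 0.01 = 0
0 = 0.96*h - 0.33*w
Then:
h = -0.01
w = -0.02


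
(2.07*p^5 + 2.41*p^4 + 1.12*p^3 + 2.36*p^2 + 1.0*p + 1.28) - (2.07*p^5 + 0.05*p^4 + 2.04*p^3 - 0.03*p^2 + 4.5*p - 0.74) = 2.36*p^4 - 0.92*p^3 + 2.39*p^2 - 3.5*p + 2.02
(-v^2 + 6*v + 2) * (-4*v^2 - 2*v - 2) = 4*v^4 - 22*v^3 - 18*v^2 - 16*v - 4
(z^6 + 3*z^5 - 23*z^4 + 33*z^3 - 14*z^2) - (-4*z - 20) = z^6 + 3*z^5 - 23*z^4 + 33*z^3 - 14*z^2 + 4*z + 20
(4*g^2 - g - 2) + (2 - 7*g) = 4*g^2 - 8*g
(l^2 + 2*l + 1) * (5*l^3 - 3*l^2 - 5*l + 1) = 5*l^5 + 7*l^4 - 6*l^3 - 12*l^2 - 3*l + 1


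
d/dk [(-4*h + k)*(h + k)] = -3*h + 2*k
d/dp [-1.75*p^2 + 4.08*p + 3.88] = 4.08 - 3.5*p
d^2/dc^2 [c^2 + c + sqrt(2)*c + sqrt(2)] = 2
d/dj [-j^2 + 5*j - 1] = 5 - 2*j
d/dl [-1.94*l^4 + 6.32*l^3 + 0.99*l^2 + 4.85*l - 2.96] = -7.76*l^3 + 18.96*l^2 + 1.98*l + 4.85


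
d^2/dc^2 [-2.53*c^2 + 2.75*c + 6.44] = -5.06000000000000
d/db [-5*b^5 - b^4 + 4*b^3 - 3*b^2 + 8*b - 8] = -25*b^4 - 4*b^3 + 12*b^2 - 6*b + 8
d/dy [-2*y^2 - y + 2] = -4*y - 1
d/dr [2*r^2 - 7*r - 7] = 4*r - 7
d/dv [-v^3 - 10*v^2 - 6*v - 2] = -3*v^2 - 20*v - 6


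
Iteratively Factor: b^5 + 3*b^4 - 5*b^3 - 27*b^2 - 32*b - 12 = (b + 2)*(b^4 + b^3 - 7*b^2 - 13*b - 6) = (b - 3)*(b + 2)*(b^3 + 4*b^2 + 5*b + 2) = (b - 3)*(b + 1)*(b + 2)*(b^2 + 3*b + 2) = (b - 3)*(b + 1)^2*(b + 2)*(b + 2)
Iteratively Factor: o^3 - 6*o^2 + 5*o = (o - 5)*(o^2 - o) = (o - 5)*(o - 1)*(o)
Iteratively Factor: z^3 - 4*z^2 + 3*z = (z)*(z^2 - 4*z + 3) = z*(z - 1)*(z - 3)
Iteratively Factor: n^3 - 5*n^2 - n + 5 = (n - 5)*(n^2 - 1) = (n - 5)*(n + 1)*(n - 1)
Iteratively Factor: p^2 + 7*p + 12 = (p + 3)*(p + 4)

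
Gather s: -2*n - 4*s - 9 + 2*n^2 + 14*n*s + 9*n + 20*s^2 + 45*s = 2*n^2 + 7*n + 20*s^2 + s*(14*n + 41) - 9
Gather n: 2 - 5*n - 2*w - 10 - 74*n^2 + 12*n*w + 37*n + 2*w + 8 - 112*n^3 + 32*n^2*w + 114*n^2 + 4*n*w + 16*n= -112*n^3 + n^2*(32*w + 40) + n*(16*w + 48)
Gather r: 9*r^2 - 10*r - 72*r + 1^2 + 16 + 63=9*r^2 - 82*r + 80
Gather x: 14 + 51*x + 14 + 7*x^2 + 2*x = 7*x^2 + 53*x + 28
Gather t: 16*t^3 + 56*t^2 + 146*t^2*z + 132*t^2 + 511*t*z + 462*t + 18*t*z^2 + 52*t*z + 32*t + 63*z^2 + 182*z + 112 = 16*t^3 + t^2*(146*z + 188) + t*(18*z^2 + 563*z + 494) + 63*z^2 + 182*z + 112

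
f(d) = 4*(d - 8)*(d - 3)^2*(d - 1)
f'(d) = 4*(d - 8)*(d - 3)^2 + 4*(d - 8)*(d - 1)*(2*d - 6) + 4*(d - 3)^2*(d - 1)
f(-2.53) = 4546.88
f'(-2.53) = -3364.31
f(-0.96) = 1101.58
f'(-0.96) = -1241.32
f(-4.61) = 16387.29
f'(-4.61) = -8527.41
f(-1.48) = 1887.45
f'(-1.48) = -1802.78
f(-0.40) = 543.78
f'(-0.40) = -773.02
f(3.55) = -13.73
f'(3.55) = -52.23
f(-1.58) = 2073.84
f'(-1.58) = -1925.90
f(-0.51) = 633.26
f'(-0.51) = -854.62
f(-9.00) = 97920.00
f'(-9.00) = -31872.00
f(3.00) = 0.00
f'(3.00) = 0.00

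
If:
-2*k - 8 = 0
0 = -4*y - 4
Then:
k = -4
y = -1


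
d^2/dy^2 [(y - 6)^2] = 2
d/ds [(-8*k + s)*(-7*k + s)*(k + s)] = 41*k^2 - 28*k*s + 3*s^2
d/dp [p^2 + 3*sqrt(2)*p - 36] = 2*p + 3*sqrt(2)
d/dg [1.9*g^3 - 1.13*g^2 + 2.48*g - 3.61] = 5.7*g^2 - 2.26*g + 2.48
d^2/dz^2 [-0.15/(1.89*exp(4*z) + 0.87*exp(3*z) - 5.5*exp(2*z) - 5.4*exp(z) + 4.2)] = ((4.536*exp(3*z) + 1.1745*exp(2*z) - 3.3*exp(z) - 0.81)*(1.89*exp(4*z) + 0.87*exp(3*z) - 5.5*exp(2*z) - 5.4*exp(z) + 4.2) - 0.15*(7.56*exp(3*z) + 2.61*exp(2*z) - 11.0*exp(z) - 5.4)*(15.12*exp(3*z) + 5.22*exp(2*z) - 22.0*exp(z) - 10.8)*exp(z))*exp(z)/(1.89*exp(4*z) + 0.87*exp(3*z) - 5.5*exp(2*z) - 5.4*exp(z) + 4.2)^3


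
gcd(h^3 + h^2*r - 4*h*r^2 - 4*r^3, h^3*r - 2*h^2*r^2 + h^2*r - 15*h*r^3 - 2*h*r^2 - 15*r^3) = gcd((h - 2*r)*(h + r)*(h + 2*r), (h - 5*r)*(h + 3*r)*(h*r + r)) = 1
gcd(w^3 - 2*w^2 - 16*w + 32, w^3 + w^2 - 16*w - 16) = w^2 - 16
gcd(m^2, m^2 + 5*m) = m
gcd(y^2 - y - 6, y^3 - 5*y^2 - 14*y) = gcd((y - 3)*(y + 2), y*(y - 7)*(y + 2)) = y + 2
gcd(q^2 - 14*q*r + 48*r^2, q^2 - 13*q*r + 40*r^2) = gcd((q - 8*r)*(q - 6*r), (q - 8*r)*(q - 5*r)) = q - 8*r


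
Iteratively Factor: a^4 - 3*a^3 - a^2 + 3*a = (a + 1)*(a^3 - 4*a^2 + 3*a) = a*(a + 1)*(a^2 - 4*a + 3) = a*(a - 3)*(a + 1)*(a - 1)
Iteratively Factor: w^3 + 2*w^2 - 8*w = (w - 2)*(w^2 + 4*w) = w*(w - 2)*(w + 4)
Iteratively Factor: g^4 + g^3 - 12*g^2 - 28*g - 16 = (g - 4)*(g^3 + 5*g^2 + 8*g + 4) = (g - 4)*(g + 1)*(g^2 + 4*g + 4) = (g - 4)*(g + 1)*(g + 2)*(g + 2)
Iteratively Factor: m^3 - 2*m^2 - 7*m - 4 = (m - 4)*(m^2 + 2*m + 1) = (m - 4)*(m + 1)*(m + 1)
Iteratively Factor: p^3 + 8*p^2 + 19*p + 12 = (p + 4)*(p^2 + 4*p + 3) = (p + 3)*(p + 4)*(p + 1)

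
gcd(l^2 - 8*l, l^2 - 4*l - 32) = l - 8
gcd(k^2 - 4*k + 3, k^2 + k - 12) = k - 3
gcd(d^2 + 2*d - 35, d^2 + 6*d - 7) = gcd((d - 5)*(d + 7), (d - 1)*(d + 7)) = d + 7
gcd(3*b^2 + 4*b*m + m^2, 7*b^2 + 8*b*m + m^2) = b + m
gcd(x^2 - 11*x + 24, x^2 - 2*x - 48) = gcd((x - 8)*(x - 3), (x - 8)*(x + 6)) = x - 8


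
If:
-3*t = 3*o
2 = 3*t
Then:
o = -2/3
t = 2/3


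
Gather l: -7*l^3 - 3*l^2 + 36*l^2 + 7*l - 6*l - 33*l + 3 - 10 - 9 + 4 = -7*l^3 + 33*l^2 - 32*l - 12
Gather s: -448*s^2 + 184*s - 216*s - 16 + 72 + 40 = -448*s^2 - 32*s + 96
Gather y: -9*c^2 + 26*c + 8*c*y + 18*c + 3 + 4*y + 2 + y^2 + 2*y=-9*c^2 + 44*c + y^2 + y*(8*c + 6) + 5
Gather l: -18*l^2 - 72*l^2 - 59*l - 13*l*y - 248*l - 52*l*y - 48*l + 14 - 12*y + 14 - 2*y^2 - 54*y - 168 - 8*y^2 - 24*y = -90*l^2 + l*(-65*y - 355) - 10*y^2 - 90*y - 140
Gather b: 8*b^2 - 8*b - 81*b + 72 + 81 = 8*b^2 - 89*b + 153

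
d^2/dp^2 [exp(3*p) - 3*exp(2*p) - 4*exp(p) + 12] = (9*exp(2*p) - 12*exp(p) - 4)*exp(p)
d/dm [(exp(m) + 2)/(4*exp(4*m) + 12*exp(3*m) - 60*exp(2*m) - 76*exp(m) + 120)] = (-3*exp(2*m) - 2*exp(m) + 17)*exp(m)/(4*(exp(6*m) + 2*exp(5*m) - 33*exp(4*m) - 4*exp(3*m) + 319*exp(2*m) - 510*exp(m) + 225))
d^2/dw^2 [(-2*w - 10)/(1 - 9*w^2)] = 36*(36*w^2*(w + 5) - (3*w + 5)*(9*w^2 - 1))/(9*w^2 - 1)^3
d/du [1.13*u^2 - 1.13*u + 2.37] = 2.26*u - 1.13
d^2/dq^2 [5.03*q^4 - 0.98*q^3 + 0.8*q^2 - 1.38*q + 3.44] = 60.36*q^2 - 5.88*q + 1.6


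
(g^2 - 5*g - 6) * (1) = g^2 - 5*g - 6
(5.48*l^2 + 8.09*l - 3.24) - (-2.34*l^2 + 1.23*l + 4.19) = 7.82*l^2 + 6.86*l - 7.43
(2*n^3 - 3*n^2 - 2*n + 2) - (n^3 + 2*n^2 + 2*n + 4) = n^3 - 5*n^2 - 4*n - 2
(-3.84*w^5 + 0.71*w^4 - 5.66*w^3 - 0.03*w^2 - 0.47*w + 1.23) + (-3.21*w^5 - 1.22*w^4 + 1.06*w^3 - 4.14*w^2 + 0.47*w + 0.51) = -7.05*w^5 - 0.51*w^4 - 4.6*w^3 - 4.17*w^2 + 1.74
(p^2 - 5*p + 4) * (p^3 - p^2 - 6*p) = p^5 - 6*p^4 + 3*p^3 + 26*p^2 - 24*p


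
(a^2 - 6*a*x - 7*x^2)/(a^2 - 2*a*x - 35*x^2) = (a + x)/(a + 5*x)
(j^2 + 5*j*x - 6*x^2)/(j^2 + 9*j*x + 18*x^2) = (j - x)/(j + 3*x)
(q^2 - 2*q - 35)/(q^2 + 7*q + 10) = (q - 7)/(q + 2)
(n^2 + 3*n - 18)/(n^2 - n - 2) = (-n^2 - 3*n + 18)/(-n^2 + n + 2)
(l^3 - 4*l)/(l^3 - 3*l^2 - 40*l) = (4 - l^2)/(-l^2 + 3*l + 40)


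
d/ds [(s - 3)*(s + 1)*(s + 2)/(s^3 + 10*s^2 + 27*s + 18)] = 2*(5*s^2 + 24*s + 18)/(s^4 + 18*s^3 + 117*s^2 + 324*s + 324)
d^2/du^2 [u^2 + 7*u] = 2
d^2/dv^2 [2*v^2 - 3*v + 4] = 4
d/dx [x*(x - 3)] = 2*x - 3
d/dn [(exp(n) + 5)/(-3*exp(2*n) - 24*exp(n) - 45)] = exp(n)/(3*(exp(2*n) + 6*exp(n) + 9))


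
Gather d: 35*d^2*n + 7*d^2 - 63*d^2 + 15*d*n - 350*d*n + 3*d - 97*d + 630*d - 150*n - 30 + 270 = d^2*(35*n - 56) + d*(536 - 335*n) - 150*n + 240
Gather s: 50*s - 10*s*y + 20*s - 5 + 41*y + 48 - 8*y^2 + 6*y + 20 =s*(70 - 10*y) - 8*y^2 + 47*y + 63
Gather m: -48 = -48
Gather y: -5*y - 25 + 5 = -5*y - 20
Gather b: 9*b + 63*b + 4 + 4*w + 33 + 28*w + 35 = 72*b + 32*w + 72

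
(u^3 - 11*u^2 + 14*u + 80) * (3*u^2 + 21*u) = 3*u^5 - 12*u^4 - 189*u^3 + 534*u^2 + 1680*u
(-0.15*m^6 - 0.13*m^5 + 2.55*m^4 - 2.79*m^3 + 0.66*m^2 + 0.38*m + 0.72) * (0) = 0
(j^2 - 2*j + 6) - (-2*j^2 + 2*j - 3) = 3*j^2 - 4*j + 9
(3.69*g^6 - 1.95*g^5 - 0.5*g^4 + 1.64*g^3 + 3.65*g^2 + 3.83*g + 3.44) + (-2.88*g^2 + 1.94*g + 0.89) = 3.69*g^6 - 1.95*g^5 - 0.5*g^4 + 1.64*g^3 + 0.77*g^2 + 5.77*g + 4.33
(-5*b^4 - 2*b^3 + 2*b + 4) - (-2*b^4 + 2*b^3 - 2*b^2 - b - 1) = -3*b^4 - 4*b^3 + 2*b^2 + 3*b + 5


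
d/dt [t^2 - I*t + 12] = 2*t - I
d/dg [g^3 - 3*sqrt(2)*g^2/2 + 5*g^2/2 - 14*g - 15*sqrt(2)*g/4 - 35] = 3*g^2 - 3*sqrt(2)*g + 5*g - 14 - 15*sqrt(2)/4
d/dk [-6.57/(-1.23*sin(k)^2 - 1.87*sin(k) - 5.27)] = -(16.1622*sin(k) + 12.2859)*cos(k)/(1.23*sin(k)^2 + 1.87*sin(k) + 5.27)^2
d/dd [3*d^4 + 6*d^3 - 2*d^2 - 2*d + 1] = 12*d^3 + 18*d^2 - 4*d - 2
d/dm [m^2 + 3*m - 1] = 2*m + 3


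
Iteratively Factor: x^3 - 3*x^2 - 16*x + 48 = (x + 4)*(x^2 - 7*x + 12) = (x - 3)*(x + 4)*(x - 4)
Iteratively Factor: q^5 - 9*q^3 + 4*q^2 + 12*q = (q - 2)*(q^4 + 2*q^3 - 5*q^2 - 6*q) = (q - 2)*(q + 3)*(q^3 - q^2 - 2*q) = (q - 2)*(q + 1)*(q + 3)*(q^2 - 2*q) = (q - 2)^2*(q + 1)*(q + 3)*(q)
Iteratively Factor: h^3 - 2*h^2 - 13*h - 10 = (h + 2)*(h^2 - 4*h - 5) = (h - 5)*(h + 2)*(h + 1)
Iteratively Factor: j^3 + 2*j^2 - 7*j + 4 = (j - 1)*(j^2 + 3*j - 4) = (j - 1)*(j + 4)*(j - 1)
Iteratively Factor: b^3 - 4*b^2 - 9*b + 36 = (b - 4)*(b^2 - 9) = (b - 4)*(b + 3)*(b - 3)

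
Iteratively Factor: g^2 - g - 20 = (g - 5)*(g + 4)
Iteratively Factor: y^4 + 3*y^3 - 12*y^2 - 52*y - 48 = (y + 2)*(y^3 + y^2 - 14*y - 24) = (y + 2)^2*(y^2 - y - 12) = (y - 4)*(y + 2)^2*(y + 3)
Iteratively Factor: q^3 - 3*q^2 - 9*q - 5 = (q - 5)*(q^2 + 2*q + 1) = (q - 5)*(q + 1)*(q + 1)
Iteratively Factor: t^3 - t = (t)*(t^2 - 1) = t*(t + 1)*(t - 1)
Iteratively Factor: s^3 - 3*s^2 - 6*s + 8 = (s - 4)*(s^2 + s - 2) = (s - 4)*(s - 1)*(s + 2)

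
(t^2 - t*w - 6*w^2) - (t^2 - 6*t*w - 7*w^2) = 5*t*w + w^2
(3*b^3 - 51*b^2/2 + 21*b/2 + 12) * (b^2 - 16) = 3*b^5 - 51*b^4/2 - 75*b^3/2 + 420*b^2 - 168*b - 192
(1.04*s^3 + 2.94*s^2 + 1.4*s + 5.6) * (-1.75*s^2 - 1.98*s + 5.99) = -1.82*s^5 - 7.2042*s^4 - 2.0416*s^3 + 5.0386*s^2 - 2.702*s + 33.544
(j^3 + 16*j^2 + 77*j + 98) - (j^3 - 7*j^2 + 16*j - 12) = 23*j^2 + 61*j + 110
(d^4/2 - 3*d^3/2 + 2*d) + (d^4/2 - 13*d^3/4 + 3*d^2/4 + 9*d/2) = d^4 - 19*d^3/4 + 3*d^2/4 + 13*d/2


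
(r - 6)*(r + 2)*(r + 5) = r^3 + r^2 - 32*r - 60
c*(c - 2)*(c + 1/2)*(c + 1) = c^4 - c^3/2 - 5*c^2/2 - c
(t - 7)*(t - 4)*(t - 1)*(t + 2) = t^4 - 10*t^3 + 15*t^2 + 50*t - 56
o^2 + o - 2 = (o - 1)*(o + 2)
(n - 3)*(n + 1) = n^2 - 2*n - 3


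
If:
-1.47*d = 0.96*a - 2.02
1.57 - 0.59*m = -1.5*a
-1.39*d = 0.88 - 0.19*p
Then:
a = 3.07359112709832 - 0.209307553956835*p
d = 0.136690647482014*p - 0.633093525179856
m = 10.4752316790635 - 0.5321378490428*p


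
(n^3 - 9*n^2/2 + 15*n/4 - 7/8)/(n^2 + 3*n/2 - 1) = (n^2 - 4*n + 7/4)/(n + 2)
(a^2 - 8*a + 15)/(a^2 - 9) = (a - 5)/(a + 3)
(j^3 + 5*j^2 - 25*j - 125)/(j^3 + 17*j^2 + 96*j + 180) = (j^2 - 25)/(j^2 + 12*j + 36)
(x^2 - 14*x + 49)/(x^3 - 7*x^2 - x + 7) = (x - 7)/(x^2 - 1)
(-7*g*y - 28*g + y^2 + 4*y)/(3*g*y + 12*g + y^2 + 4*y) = (-7*g + y)/(3*g + y)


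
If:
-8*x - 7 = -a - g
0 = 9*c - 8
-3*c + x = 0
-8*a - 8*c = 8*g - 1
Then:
No Solution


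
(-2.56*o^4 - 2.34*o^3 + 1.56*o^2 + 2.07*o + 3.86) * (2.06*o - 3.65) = -5.2736*o^5 + 4.5236*o^4 + 11.7546*o^3 - 1.4298*o^2 + 0.396100000000001*o - 14.089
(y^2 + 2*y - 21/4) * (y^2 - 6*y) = y^4 - 4*y^3 - 69*y^2/4 + 63*y/2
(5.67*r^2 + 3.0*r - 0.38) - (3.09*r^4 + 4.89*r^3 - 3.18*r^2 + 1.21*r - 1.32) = -3.09*r^4 - 4.89*r^3 + 8.85*r^2 + 1.79*r + 0.94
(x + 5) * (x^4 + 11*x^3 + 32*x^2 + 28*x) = x^5 + 16*x^4 + 87*x^3 + 188*x^2 + 140*x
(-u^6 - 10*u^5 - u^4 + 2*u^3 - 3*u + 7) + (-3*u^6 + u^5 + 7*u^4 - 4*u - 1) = -4*u^6 - 9*u^5 + 6*u^4 + 2*u^3 - 7*u + 6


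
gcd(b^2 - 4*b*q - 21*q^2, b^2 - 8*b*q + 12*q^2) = 1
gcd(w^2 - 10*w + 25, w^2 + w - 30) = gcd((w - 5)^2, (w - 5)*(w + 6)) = w - 5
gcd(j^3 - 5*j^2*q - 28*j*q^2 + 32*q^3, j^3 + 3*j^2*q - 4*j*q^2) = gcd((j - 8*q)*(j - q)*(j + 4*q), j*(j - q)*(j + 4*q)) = -j^2 - 3*j*q + 4*q^2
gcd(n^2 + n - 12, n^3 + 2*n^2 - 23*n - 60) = n + 4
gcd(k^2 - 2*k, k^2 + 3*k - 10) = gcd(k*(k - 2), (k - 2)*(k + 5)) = k - 2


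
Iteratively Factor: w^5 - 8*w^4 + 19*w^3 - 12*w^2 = (w)*(w^4 - 8*w^3 + 19*w^2 - 12*w) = w*(w - 4)*(w^3 - 4*w^2 + 3*w) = w*(w - 4)*(w - 1)*(w^2 - 3*w) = w^2*(w - 4)*(w - 1)*(w - 3)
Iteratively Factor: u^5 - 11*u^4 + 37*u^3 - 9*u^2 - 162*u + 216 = (u - 3)*(u^4 - 8*u^3 + 13*u^2 + 30*u - 72) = (u - 4)*(u - 3)*(u^3 - 4*u^2 - 3*u + 18) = (u - 4)*(u - 3)^2*(u^2 - u - 6) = (u - 4)*(u - 3)^2*(u + 2)*(u - 3)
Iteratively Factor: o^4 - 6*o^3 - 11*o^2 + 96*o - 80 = (o - 5)*(o^3 - o^2 - 16*o + 16) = (o - 5)*(o - 4)*(o^2 + 3*o - 4) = (o - 5)*(o - 4)*(o + 4)*(o - 1)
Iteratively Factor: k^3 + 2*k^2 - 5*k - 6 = (k - 2)*(k^2 + 4*k + 3) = (k - 2)*(k + 3)*(k + 1)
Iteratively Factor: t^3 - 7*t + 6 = (t + 3)*(t^2 - 3*t + 2) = (t - 1)*(t + 3)*(t - 2)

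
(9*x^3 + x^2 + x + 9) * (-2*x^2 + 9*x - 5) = -18*x^5 + 79*x^4 - 38*x^3 - 14*x^2 + 76*x - 45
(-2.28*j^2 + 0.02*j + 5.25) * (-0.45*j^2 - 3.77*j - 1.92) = 1.026*j^4 + 8.5866*j^3 + 1.9397*j^2 - 19.8309*j - 10.08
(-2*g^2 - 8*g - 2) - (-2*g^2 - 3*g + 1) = -5*g - 3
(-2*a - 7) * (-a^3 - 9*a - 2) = 2*a^4 + 7*a^3 + 18*a^2 + 67*a + 14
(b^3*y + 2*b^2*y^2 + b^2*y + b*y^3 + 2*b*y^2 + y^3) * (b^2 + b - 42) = b^5*y + 2*b^4*y^2 + 2*b^4*y + b^3*y^3 + 4*b^3*y^2 - 41*b^3*y + 2*b^2*y^3 - 82*b^2*y^2 - 42*b^2*y - 41*b*y^3 - 84*b*y^2 - 42*y^3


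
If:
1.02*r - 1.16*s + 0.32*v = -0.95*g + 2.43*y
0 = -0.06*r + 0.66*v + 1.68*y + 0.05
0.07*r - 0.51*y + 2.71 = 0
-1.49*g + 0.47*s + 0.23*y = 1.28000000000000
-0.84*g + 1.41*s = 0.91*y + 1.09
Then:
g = 4.13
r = 42.06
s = 10.39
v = -24.47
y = 11.09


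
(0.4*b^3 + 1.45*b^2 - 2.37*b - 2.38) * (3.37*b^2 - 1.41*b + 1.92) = 1.348*b^5 + 4.3225*b^4 - 9.2634*b^3 - 1.8949*b^2 - 1.1946*b - 4.5696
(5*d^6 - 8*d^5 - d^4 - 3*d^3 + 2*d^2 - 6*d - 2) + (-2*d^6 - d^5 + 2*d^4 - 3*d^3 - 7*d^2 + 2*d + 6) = 3*d^6 - 9*d^5 + d^4 - 6*d^3 - 5*d^2 - 4*d + 4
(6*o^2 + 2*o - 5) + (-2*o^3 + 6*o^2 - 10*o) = -2*o^3 + 12*o^2 - 8*o - 5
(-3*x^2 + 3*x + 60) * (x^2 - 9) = -3*x^4 + 3*x^3 + 87*x^2 - 27*x - 540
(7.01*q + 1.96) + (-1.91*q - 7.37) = 5.1*q - 5.41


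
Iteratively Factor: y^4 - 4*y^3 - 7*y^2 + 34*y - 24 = (y - 2)*(y^3 - 2*y^2 - 11*y + 12) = (y - 2)*(y - 1)*(y^2 - y - 12) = (y - 4)*(y - 2)*(y - 1)*(y + 3)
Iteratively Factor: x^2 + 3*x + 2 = (x + 1)*(x + 2)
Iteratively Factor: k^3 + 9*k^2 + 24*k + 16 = (k + 1)*(k^2 + 8*k + 16) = (k + 1)*(k + 4)*(k + 4)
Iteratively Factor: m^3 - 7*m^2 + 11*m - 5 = (m - 1)*(m^2 - 6*m + 5) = (m - 1)^2*(m - 5)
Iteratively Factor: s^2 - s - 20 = (s - 5)*(s + 4)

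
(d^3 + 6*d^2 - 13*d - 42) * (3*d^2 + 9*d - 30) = 3*d^5 + 27*d^4 - 15*d^3 - 423*d^2 + 12*d + 1260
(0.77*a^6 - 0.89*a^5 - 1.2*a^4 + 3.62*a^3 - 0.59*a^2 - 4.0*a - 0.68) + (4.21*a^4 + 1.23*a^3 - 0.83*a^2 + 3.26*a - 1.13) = 0.77*a^6 - 0.89*a^5 + 3.01*a^4 + 4.85*a^3 - 1.42*a^2 - 0.74*a - 1.81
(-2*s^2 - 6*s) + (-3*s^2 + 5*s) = -5*s^2 - s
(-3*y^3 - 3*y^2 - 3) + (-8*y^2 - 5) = -3*y^3 - 11*y^2 - 8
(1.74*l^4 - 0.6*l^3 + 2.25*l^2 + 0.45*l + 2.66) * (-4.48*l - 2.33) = -7.7952*l^5 - 1.3662*l^4 - 8.682*l^3 - 7.2585*l^2 - 12.9653*l - 6.1978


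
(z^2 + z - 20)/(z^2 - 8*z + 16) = (z + 5)/(z - 4)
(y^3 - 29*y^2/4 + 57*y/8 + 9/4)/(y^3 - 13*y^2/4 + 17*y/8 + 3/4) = (y - 6)/(y - 2)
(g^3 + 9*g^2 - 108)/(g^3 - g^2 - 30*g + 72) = (g + 6)/(g - 4)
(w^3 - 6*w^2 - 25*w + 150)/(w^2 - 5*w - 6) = (w^2 - 25)/(w + 1)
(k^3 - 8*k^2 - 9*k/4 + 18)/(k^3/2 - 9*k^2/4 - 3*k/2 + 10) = (4*k^3 - 32*k^2 - 9*k + 72)/(2*k^3 - 9*k^2 - 6*k + 40)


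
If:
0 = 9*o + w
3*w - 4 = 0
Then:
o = -4/27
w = 4/3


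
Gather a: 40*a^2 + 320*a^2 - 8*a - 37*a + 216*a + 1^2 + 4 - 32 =360*a^2 + 171*a - 27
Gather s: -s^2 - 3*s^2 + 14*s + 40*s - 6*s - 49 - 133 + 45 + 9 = -4*s^2 + 48*s - 128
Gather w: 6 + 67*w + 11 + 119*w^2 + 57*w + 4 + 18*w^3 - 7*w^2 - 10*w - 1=18*w^3 + 112*w^2 + 114*w + 20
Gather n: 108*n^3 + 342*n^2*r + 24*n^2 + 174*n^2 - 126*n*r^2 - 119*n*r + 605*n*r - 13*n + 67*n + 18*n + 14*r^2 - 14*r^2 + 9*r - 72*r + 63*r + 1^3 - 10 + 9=108*n^3 + n^2*(342*r + 198) + n*(-126*r^2 + 486*r + 72)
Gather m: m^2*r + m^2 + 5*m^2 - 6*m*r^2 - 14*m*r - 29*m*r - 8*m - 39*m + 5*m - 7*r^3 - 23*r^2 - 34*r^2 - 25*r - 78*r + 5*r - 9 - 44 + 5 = m^2*(r + 6) + m*(-6*r^2 - 43*r - 42) - 7*r^3 - 57*r^2 - 98*r - 48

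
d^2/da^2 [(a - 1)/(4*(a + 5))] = -3/(a + 5)^3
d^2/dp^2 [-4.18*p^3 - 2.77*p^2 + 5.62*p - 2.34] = -25.08*p - 5.54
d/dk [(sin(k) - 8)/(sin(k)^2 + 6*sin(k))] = (-cos(k) + 16/tan(k) + 48*cos(k)/sin(k)^2)/(sin(k) + 6)^2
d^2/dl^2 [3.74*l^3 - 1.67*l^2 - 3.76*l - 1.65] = 22.44*l - 3.34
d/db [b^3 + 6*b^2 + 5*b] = 3*b^2 + 12*b + 5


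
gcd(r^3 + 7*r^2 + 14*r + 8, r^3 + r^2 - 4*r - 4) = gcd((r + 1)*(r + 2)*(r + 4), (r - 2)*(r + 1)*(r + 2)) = r^2 + 3*r + 2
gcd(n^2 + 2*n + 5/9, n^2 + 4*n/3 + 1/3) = n + 1/3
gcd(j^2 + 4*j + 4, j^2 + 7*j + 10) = j + 2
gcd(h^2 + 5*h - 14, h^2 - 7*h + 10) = h - 2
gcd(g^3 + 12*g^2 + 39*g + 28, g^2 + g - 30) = 1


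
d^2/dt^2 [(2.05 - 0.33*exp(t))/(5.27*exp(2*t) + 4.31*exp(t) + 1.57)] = (-9.165057*exp(4*t) + 235.233301*exp(3*t) + 156.071577*exp(2*t) - 27.531964*exp(t) - 14.685152)*exp(t)/(146.363183*exp(6*t) + 359.103597*exp(5*t) + 424.4985*exp(4*t) + 294.026045*exp(3*t) + 126.4635*exp(2*t) + 31.871157*exp(t) + 3.869893)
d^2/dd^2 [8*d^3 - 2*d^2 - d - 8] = 48*d - 4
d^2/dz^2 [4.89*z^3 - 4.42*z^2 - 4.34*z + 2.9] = 29.34*z - 8.84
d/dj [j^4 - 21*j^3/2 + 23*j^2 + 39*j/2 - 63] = 4*j^3 - 63*j^2/2 + 46*j + 39/2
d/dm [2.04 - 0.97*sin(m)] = -0.97*cos(m)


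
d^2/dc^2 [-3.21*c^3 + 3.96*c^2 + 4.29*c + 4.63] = 7.92 - 19.26*c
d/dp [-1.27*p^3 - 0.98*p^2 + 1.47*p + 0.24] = -3.81*p^2 - 1.96*p + 1.47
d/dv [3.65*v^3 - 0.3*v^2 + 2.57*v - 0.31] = 10.95*v^2 - 0.6*v + 2.57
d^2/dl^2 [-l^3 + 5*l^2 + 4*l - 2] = 10 - 6*l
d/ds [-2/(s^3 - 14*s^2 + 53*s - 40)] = 2*(3*s^2 - 28*s + 53)/(s^3 - 14*s^2 + 53*s - 40)^2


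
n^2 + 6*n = n*(n + 6)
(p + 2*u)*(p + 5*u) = p^2 + 7*p*u + 10*u^2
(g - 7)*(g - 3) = g^2 - 10*g + 21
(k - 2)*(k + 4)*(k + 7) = k^3 + 9*k^2 + 6*k - 56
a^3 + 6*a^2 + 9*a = a*(a + 3)^2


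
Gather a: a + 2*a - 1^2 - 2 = 3*a - 3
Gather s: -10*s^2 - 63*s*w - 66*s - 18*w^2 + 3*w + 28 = -10*s^2 + s*(-63*w - 66) - 18*w^2 + 3*w + 28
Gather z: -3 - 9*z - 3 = -9*z - 6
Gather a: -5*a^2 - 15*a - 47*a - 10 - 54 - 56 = -5*a^2 - 62*a - 120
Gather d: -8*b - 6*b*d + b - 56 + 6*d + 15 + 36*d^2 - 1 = -7*b + 36*d^2 + d*(6 - 6*b) - 42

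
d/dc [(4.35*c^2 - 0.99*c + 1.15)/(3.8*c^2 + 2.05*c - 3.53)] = (12.6795*c^2 - 39.451*c + 1.1372)/(14.44*c^4 + 15.58*c^3 - 22.6255*c^2 - 14.473*c + 12.4609)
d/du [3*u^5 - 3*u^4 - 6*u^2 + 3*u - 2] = 15*u^4 - 12*u^3 - 12*u + 3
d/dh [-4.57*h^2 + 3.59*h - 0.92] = 3.59 - 9.14*h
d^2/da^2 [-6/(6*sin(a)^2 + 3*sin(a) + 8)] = 18*(48*sin(a)^4 + 18*sin(a)^3 - 133*sin(a)^2 - 44*sin(a) + 26)/(6*sin(a)^2 + 3*sin(a) + 8)^3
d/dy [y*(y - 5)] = 2*y - 5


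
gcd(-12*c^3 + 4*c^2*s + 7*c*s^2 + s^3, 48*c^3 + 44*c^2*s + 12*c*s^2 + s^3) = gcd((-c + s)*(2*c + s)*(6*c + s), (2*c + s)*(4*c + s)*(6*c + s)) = 12*c^2 + 8*c*s + s^2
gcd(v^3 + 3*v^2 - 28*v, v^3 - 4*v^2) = v^2 - 4*v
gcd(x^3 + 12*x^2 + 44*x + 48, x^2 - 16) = x + 4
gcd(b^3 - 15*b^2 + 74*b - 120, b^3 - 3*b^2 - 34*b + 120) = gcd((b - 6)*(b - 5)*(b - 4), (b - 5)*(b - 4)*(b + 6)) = b^2 - 9*b + 20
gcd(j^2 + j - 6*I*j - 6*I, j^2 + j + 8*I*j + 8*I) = j + 1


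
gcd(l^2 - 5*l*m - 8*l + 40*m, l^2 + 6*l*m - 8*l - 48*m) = l - 8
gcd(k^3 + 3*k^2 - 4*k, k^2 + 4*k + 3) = 1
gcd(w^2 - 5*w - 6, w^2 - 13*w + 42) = w - 6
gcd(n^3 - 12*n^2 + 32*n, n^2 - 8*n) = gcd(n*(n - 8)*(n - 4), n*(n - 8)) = n^2 - 8*n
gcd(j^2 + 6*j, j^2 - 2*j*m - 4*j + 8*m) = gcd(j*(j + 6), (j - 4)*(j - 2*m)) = 1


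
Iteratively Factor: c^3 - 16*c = (c)*(c^2 - 16) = c*(c - 4)*(c + 4)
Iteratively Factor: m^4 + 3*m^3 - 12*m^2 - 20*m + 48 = (m - 2)*(m^3 + 5*m^2 - 2*m - 24) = (m - 2)*(m + 4)*(m^2 + m - 6) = (m - 2)*(m + 3)*(m + 4)*(m - 2)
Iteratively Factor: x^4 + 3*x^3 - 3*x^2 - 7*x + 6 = (x + 2)*(x^3 + x^2 - 5*x + 3) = (x - 1)*(x + 2)*(x^2 + 2*x - 3) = (x - 1)*(x + 2)*(x + 3)*(x - 1)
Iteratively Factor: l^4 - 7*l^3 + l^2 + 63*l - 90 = (l - 5)*(l^3 - 2*l^2 - 9*l + 18) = (l - 5)*(l - 2)*(l^2 - 9) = (l - 5)*(l - 3)*(l - 2)*(l + 3)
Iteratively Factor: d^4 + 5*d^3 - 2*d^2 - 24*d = (d + 4)*(d^3 + d^2 - 6*d) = d*(d + 4)*(d^2 + d - 6) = d*(d + 3)*(d + 4)*(d - 2)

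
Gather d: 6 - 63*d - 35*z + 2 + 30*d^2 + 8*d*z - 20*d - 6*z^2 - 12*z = 30*d^2 + d*(8*z - 83) - 6*z^2 - 47*z + 8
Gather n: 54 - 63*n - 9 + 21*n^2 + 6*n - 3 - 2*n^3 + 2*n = -2*n^3 + 21*n^2 - 55*n + 42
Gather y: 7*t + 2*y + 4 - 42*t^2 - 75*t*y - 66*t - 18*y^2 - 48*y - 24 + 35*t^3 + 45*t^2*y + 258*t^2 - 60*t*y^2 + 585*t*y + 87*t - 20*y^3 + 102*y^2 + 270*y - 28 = 35*t^3 + 216*t^2 + 28*t - 20*y^3 + y^2*(84 - 60*t) + y*(45*t^2 + 510*t + 224) - 48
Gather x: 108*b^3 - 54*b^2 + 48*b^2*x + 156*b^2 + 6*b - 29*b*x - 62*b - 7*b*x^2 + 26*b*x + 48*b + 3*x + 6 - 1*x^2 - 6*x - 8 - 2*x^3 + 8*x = 108*b^3 + 102*b^2 - 8*b - 2*x^3 + x^2*(-7*b - 1) + x*(48*b^2 - 3*b + 5) - 2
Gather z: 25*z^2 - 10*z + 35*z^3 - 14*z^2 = 35*z^3 + 11*z^2 - 10*z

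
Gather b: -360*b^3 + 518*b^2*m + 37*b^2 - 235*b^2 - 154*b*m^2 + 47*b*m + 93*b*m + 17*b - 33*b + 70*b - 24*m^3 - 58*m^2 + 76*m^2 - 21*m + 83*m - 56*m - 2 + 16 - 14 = -360*b^3 + b^2*(518*m - 198) + b*(-154*m^2 + 140*m + 54) - 24*m^3 + 18*m^2 + 6*m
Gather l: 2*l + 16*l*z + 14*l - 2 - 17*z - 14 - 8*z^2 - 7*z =l*(16*z + 16) - 8*z^2 - 24*z - 16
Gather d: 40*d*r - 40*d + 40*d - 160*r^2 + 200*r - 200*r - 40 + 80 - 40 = 40*d*r - 160*r^2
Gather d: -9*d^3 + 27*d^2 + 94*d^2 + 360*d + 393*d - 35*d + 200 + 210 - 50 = -9*d^3 + 121*d^2 + 718*d + 360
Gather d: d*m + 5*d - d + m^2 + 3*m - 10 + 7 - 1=d*(m + 4) + m^2 + 3*m - 4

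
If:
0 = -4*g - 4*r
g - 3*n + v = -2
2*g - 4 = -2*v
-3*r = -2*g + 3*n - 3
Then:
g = 1/5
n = 4/3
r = -1/5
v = 9/5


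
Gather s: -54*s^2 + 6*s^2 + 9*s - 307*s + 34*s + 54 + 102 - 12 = -48*s^2 - 264*s + 144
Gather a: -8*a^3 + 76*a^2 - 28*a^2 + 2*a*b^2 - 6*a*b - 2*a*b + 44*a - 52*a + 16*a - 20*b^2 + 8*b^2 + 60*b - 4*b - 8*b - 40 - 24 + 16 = -8*a^3 + 48*a^2 + a*(2*b^2 - 8*b + 8) - 12*b^2 + 48*b - 48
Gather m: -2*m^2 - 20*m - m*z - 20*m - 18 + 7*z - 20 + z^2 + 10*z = -2*m^2 + m*(-z - 40) + z^2 + 17*z - 38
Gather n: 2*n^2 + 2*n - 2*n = 2*n^2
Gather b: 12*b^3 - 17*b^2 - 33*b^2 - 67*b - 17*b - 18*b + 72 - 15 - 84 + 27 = 12*b^3 - 50*b^2 - 102*b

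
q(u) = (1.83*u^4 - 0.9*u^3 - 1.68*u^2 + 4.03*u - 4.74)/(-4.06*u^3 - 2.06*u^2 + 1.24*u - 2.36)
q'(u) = (12.18*u^2 + 4.12*u - 1.24)*(1.83*u^4 - 0.9*u^3 - 1.68*u^2 + 4.03*u - 4.74)/(-4.06*u^3 - 2.06*u^2 + 1.24*u - 2.36)^2 + (7.32*u^3 - 2.7*u^2 - 3.36*u + 4.03)/(-4.06*u^3 - 2.06*u^2 + 1.24*u - 2.36) = (-7.4298*u^6 - 7.5396*u^5 + 1.8408*u^4 + 13.2164*u^3 - 45.1426*u^2 - 11.5992*u - 3.6332)/(16.4836*u^6 + 16.7272*u^5 - 5.8252*u^4 + 14.0544*u^3 + 11.2608*u^2 - 5.8528*u + 5.5696)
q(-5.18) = 2.74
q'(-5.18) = -0.47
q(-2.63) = 1.43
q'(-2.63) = -0.67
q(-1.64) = 0.17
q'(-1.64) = -3.24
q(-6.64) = 3.42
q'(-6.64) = -0.46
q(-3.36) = 1.85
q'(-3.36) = -0.53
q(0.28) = 1.66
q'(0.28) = -1.98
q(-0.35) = 2.19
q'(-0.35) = -0.68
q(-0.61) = 2.49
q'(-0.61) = -1.81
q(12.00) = -4.96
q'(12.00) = -0.45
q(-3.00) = 1.65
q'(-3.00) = -0.58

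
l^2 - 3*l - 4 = (l - 4)*(l + 1)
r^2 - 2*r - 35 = (r - 7)*(r + 5)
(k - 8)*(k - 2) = k^2 - 10*k + 16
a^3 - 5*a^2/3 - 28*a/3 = a*(a - 4)*(a + 7/3)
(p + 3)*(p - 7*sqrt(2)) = p^2 - 7*sqrt(2)*p + 3*p - 21*sqrt(2)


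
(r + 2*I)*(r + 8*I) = r^2 + 10*I*r - 16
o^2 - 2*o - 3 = (o - 3)*(o + 1)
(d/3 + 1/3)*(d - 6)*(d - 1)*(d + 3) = d^4/3 - d^3 - 19*d^2/3 + d + 6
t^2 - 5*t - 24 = (t - 8)*(t + 3)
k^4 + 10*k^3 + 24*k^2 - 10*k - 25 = (k - 1)*(k + 1)*(k + 5)^2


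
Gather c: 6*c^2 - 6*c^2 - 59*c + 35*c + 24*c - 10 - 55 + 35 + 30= 0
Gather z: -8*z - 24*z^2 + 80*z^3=80*z^3 - 24*z^2 - 8*z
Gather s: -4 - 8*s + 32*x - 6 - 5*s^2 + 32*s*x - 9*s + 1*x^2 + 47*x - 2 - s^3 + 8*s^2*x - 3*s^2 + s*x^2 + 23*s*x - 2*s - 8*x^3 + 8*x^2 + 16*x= -s^3 + s^2*(8*x - 8) + s*(x^2 + 55*x - 19) - 8*x^3 + 9*x^2 + 95*x - 12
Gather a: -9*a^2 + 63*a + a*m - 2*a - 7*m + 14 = -9*a^2 + a*(m + 61) - 7*m + 14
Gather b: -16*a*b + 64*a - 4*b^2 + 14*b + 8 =64*a - 4*b^2 + b*(14 - 16*a) + 8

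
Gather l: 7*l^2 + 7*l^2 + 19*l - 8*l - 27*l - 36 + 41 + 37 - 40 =14*l^2 - 16*l + 2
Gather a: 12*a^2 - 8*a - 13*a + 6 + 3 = 12*a^2 - 21*a + 9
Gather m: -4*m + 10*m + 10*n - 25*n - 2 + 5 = 6*m - 15*n + 3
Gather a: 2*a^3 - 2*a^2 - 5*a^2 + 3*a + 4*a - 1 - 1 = 2*a^3 - 7*a^2 + 7*a - 2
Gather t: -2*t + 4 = 4 - 2*t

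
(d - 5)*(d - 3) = d^2 - 8*d + 15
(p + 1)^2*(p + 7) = p^3 + 9*p^2 + 15*p + 7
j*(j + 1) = j^2 + j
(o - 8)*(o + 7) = o^2 - o - 56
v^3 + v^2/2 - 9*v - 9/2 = (v - 3)*(v + 1/2)*(v + 3)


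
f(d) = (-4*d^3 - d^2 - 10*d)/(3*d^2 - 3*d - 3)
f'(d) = (3 - 6*d)*(-4*d^3 - d^2 - 10*d)/(3*d^2 - 3*d - 3)^2 + (-12*d^2 - 2*d - 10)/(3*d^2 - 3*d - 3)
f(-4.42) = 5.37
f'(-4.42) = -1.12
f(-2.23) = 3.31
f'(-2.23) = -0.59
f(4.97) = -10.06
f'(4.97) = -0.83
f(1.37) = 17.48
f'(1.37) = 85.53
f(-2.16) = 3.28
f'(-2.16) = -0.54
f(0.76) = 2.80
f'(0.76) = 6.43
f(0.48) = 1.46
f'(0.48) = 3.61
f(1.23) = 9.88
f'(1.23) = 34.35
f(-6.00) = 7.22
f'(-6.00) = -1.21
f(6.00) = -11.03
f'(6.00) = -1.03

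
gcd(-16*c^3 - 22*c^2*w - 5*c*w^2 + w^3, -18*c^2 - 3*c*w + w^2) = 1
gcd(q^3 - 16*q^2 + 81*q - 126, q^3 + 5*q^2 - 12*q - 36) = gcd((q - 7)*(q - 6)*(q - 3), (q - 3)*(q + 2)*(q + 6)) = q - 3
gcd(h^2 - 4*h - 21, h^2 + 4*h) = 1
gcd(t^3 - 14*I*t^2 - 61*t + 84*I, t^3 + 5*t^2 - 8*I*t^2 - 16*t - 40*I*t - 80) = t - 4*I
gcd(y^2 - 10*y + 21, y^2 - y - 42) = y - 7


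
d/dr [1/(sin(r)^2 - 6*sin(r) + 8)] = 2*(3 - sin(r))*cos(r)/(sin(r)^2 - 6*sin(r) + 8)^2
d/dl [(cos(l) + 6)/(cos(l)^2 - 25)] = (cos(l)^2 + 12*cos(l) + 25)*sin(l)/(cos(l)^2 - 25)^2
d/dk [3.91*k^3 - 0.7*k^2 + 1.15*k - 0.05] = 11.73*k^2 - 1.4*k + 1.15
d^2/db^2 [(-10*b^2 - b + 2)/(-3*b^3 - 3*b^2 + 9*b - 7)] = 2*(90*b^6 + 27*b^5 + 729*b^4 - 1308*b^3 - 648*b^2 + 225*b + 433)/(27*b^9 + 81*b^8 - 162*b^7 - 270*b^6 + 864*b^5 - 216*b^4 - 1422*b^3 + 2142*b^2 - 1323*b + 343)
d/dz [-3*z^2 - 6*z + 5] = -6*z - 6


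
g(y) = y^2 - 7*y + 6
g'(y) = 2*y - 7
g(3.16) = -6.13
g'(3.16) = -0.68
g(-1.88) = 22.69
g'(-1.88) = -10.76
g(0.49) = 2.81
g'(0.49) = -6.02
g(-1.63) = 20.07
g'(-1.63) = -10.26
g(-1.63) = 20.07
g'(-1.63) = -10.26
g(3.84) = -6.13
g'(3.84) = 0.68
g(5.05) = -3.85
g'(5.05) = 3.10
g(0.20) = 4.64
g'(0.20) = -6.60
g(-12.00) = 234.00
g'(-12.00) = -31.00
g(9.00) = 24.00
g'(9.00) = 11.00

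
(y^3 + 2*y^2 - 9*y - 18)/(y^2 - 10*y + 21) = (y^2 + 5*y + 6)/(y - 7)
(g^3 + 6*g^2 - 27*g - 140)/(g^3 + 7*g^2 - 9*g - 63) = (g^2 - g - 20)/(g^2 - 9)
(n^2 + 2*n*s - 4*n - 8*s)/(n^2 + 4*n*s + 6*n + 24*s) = (n^2 + 2*n*s - 4*n - 8*s)/(n^2 + 4*n*s + 6*n + 24*s)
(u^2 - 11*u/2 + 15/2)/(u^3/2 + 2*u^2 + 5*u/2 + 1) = (2*u^2 - 11*u + 15)/(u^3 + 4*u^2 + 5*u + 2)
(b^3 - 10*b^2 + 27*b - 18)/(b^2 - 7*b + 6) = b - 3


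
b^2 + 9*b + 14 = (b + 2)*(b + 7)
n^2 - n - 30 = (n - 6)*(n + 5)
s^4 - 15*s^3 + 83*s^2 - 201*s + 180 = (s - 5)*(s - 4)*(s - 3)^2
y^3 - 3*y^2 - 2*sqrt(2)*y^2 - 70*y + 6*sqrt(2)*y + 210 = (y - 3)*(y - 7*sqrt(2))*(y + 5*sqrt(2))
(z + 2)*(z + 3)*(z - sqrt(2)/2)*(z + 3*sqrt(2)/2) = z^4 + sqrt(2)*z^3 + 5*z^3 + 9*z^2/2 + 5*sqrt(2)*z^2 - 15*z/2 + 6*sqrt(2)*z - 9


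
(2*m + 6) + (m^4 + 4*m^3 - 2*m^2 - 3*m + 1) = m^4 + 4*m^3 - 2*m^2 - m + 7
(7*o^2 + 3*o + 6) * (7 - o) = -7*o^3 + 46*o^2 + 15*o + 42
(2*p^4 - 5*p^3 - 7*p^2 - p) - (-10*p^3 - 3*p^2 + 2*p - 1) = 2*p^4 + 5*p^3 - 4*p^2 - 3*p + 1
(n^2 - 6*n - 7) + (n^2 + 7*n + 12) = 2*n^2 + n + 5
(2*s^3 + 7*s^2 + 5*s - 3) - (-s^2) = 2*s^3 + 8*s^2 + 5*s - 3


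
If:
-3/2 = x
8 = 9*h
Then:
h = 8/9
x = -3/2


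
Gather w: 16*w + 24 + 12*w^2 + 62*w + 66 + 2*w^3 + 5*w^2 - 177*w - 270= 2*w^3 + 17*w^2 - 99*w - 180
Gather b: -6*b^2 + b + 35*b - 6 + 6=-6*b^2 + 36*b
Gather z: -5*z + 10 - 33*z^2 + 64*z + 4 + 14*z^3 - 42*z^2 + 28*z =14*z^3 - 75*z^2 + 87*z + 14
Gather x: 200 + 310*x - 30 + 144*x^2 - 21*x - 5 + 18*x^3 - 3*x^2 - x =18*x^3 + 141*x^2 + 288*x + 165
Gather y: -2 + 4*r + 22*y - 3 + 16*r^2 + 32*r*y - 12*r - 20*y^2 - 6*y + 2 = 16*r^2 - 8*r - 20*y^2 + y*(32*r + 16) - 3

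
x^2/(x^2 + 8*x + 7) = x^2/(x^2 + 8*x + 7)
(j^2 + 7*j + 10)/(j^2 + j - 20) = (j + 2)/(j - 4)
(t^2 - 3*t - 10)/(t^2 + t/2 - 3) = 2*(t - 5)/(2*t - 3)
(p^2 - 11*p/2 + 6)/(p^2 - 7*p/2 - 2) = (2*p - 3)/(2*p + 1)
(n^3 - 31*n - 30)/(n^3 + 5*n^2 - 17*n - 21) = (n^2 - n - 30)/(n^2 + 4*n - 21)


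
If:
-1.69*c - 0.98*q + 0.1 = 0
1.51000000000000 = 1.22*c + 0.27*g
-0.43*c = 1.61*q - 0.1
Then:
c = 0.03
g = 5.47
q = 0.05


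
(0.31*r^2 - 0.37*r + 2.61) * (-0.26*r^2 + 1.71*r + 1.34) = -0.0806*r^4 + 0.6263*r^3 - 0.8959*r^2 + 3.9673*r + 3.4974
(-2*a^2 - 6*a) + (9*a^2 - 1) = 7*a^2 - 6*a - 1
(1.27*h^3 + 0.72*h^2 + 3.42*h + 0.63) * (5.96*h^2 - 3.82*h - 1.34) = 7.5692*h^5 - 0.5602*h^4 + 15.931*h^3 - 10.2744*h^2 - 6.9894*h - 0.8442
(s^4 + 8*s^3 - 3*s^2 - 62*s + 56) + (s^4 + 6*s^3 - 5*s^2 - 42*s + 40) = 2*s^4 + 14*s^3 - 8*s^2 - 104*s + 96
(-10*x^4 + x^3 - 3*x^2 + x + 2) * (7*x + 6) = -70*x^5 - 53*x^4 - 15*x^3 - 11*x^2 + 20*x + 12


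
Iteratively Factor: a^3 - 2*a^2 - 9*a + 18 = (a + 3)*(a^2 - 5*a + 6) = (a - 2)*(a + 3)*(a - 3)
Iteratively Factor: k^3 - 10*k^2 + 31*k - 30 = (k - 2)*(k^2 - 8*k + 15) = (k - 3)*(k - 2)*(k - 5)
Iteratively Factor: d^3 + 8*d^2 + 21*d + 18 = (d + 2)*(d^2 + 6*d + 9) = (d + 2)*(d + 3)*(d + 3)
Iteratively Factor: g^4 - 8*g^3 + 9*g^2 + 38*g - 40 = (g + 2)*(g^3 - 10*g^2 + 29*g - 20) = (g - 1)*(g + 2)*(g^2 - 9*g + 20) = (g - 5)*(g - 1)*(g + 2)*(g - 4)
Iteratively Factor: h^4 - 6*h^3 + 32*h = (h + 2)*(h^3 - 8*h^2 + 16*h) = h*(h + 2)*(h^2 - 8*h + 16) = h*(h - 4)*(h + 2)*(h - 4)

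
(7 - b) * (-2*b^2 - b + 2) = 2*b^3 - 13*b^2 - 9*b + 14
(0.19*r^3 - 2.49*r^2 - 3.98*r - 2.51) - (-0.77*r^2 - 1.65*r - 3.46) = 0.19*r^3 - 1.72*r^2 - 2.33*r + 0.95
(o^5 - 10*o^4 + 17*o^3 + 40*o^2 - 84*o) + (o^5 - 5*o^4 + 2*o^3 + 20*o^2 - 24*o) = 2*o^5 - 15*o^4 + 19*o^3 + 60*o^2 - 108*o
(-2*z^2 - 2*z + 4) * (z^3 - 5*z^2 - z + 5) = -2*z^5 + 8*z^4 + 16*z^3 - 28*z^2 - 14*z + 20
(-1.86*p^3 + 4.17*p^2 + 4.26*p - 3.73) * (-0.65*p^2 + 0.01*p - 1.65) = 1.209*p^5 - 2.7291*p^4 + 0.3417*p^3 - 4.4134*p^2 - 7.0663*p + 6.1545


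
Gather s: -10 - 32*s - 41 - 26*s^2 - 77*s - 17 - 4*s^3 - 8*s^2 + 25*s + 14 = -4*s^3 - 34*s^2 - 84*s - 54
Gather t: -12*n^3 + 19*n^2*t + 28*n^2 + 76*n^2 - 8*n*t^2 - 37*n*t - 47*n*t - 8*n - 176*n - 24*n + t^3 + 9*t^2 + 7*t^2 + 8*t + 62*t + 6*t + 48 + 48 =-12*n^3 + 104*n^2 - 208*n + t^3 + t^2*(16 - 8*n) + t*(19*n^2 - 84*n + 76) + 96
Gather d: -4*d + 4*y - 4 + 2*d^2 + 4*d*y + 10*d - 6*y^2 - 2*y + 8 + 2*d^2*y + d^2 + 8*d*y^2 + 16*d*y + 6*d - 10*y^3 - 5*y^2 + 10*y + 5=d^2*(2*y + 3) + d*(8*y^2 + 20*y + 12) - 10*y^3 - 11*y^2 + 12*y + 9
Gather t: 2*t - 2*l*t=t*(2 - 2*l)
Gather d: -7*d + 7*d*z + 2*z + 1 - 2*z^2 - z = d*(7*z - 7) - 2*z^2 + z + 1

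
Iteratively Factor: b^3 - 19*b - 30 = (b + 3)*(b^2 - 3*b - 10) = (b + 2)*(b + 3)*(b - 5)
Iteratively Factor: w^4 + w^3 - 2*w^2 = (w)*(w^3 + w^2 - 2*w) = w*(w + 2)*(w^2 - w) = w*(w - 1)*(w + 2)*(w)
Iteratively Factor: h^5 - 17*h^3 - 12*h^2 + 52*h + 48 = (h - 2)*(h^4 + 2*h^3 - 13*h^2 - 38*h - 24) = (h - 4)*(h - 2)*(h^3 + 6*h^2 + 11*h + 6) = (h - 4)*(h - 2)*(h + 3)*(h^2 + 3*h + 2) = (h - 4)*(h - 2)*(h + 1)*(h + 3)*(h + 2)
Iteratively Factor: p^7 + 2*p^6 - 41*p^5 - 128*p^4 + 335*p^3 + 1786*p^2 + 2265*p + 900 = (p - 5)*(p^6 + 7*p^5 - 6*p^4 - 158*p^3 - 455*p^2 - 489*p - 180) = (p - 5)*(p + 3)*(p^5 + 4*p^4 - 18*p^3 - 104*p^2 - 143*p - 60) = (p - 5)*(p + 1)*(p + 3)*(p^4 + 3*p^3 - 21*p^2 - 83*p - 60) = (p - 5)*(p + 1)*(p + 3)*(p + 4)*(p^3 - p^2 - 17*p - 15) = (p - 5)^2*(p + 1)*(p + 3)*(p + 4)*(p^2 + 4*p + 3) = (p - 5)^2*(p + 1)^2*(p + 3)*(p + 4)*(p + 3)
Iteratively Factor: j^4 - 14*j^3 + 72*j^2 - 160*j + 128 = (j - 4)*(j^3 - 10*j^2 + 32*j - 32) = (j - 4)^2*(j^2 - 6*j + 8) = (j - 4)^3*(j - 2)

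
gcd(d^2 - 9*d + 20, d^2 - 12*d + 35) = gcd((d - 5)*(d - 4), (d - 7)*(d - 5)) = d - 5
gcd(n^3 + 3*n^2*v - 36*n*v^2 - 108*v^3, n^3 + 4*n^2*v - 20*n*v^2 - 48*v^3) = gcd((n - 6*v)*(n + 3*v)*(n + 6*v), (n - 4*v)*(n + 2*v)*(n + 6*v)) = n + 6*v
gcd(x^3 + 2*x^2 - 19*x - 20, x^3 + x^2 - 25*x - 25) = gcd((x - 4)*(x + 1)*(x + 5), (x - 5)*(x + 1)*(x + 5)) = x^2 + 6*x + 5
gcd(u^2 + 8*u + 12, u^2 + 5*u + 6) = u + 2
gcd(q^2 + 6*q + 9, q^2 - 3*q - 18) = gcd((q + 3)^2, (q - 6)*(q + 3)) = q + 3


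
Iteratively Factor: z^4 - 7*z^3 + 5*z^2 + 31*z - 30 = (z - 3)*(z^3 - 4*z^2 - 7*z + 10) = (z - 5)*(z - 3)*(z^2 + z - 2) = (z - 5)*(z - 3)*(z + 2)*(z - 1)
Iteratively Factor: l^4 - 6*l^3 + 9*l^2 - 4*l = (l)*(l^3 - 6*l^2 + 9*l - 4) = l*(l - 4)*(l^2 - 2*l + 1) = l*(l - 4)*(l - 1)*(l - 1)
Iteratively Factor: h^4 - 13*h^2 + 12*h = (h - 3)*(h^3 + 3*h^2 - 4*h) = h*(h - 3)*(h^2 + 3*h - 4) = h*(h - 3)*(h + 4)*(h - 1)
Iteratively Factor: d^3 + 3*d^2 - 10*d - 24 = (d + 4)*(d^2 - d - 6) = (d + 2)*(d + 4)*(d - 3)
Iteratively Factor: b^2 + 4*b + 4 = (b + 2)*(b + 2)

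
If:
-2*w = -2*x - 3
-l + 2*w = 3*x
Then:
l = 3 - x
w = x + 3/2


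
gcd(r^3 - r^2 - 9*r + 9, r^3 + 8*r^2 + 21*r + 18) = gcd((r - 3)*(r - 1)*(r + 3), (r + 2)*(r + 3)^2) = r + 3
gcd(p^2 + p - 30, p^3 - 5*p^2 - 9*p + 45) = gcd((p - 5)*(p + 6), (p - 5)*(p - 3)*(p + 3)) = p - 5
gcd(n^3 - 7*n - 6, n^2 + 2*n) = n + 2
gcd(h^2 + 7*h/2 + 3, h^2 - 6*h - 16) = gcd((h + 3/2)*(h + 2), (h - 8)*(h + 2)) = h + 2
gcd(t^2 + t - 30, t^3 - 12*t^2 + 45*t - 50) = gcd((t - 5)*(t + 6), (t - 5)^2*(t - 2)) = t - 5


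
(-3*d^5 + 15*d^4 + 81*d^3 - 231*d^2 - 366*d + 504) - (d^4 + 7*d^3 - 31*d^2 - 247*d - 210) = -3*d^5 + 14*d^4 + 74*d^3 - 200*d^2 - 119*d + 714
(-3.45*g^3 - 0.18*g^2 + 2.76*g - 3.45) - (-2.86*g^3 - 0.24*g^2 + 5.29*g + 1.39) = -0.59*g^3 + 0.06*g^2 - 2.53*g - 4.84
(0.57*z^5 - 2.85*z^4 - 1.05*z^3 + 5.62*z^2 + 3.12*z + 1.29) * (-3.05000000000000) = -1.7385*z^5 + 8.6925*z^4 + 3.2025*z^3 - 17.141*z^2 - 9.516*z - 3.9345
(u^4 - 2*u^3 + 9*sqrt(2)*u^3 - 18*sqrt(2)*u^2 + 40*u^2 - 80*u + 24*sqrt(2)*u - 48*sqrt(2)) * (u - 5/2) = u^5 - 9*u^4/2 + 9*sqrt(2)*u^4 - 81*sqrt(2)*u^3/2 + 45*u^3 - 180*u^2 + 69*sqrt(2)*u^2 - 108*sqrt(2)*u + 200*u + 120*sqrt(2)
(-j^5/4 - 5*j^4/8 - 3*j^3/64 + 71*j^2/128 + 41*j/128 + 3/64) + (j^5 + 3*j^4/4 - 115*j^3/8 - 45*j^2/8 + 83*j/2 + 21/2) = 3*j^5/4 + j^4/8 - 923*j^3/64 - 649*j^2/128 + 5353*j/128 + 675/64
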